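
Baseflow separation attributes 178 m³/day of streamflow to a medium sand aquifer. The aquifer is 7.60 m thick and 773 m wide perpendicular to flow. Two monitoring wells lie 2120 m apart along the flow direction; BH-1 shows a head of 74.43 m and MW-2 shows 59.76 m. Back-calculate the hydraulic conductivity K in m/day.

Cross-sectional area A = 773 × 7.60 = 5875 m².
Hydraulic gradient i = (74.43 − 59.76) / 2120 = 14.67 / 2120 = 0.006920.
From Q = K·A·i, K = Q / (A·i) = 178 / (5875 × 0.006920) = 4.379 m/day.

4.38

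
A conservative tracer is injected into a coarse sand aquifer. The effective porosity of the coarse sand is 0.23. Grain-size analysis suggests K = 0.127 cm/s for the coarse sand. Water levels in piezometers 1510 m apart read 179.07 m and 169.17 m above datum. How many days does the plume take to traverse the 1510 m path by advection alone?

483

Convert K: 0.127 cm/s × 864 = 109.7 m/day.
Hydraulic gradient i = (179.07 − 169.17) / 1510 = 9.9 / 1510 = 0.006556.
Darcy flux q = K · i = 109.7 × 0.006556 = 0.7194 m/day.
Seepage velocity v = q / n_e = 0.7194 / 0.23 = 3.128 m/day.
Travel time t = L / v = 1510 / 3.128 = 482.8 days.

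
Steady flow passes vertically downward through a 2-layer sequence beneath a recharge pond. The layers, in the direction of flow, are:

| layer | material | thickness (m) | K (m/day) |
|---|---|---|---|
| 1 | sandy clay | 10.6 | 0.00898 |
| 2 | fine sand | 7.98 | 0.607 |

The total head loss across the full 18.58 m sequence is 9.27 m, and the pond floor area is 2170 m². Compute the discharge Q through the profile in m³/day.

16.9

Flow is perpendicular to layering, so the layers act in series and the equivalent K is the thickness-weighted harmonic mean.
Total thickness L = 10.6 + 7.98 = 18.58 m.
Σ(b_i/K_i) = 10.6/0.00898 + 7.98/0.607 = 1194 d.
K_eq = L / Σ(b_i/K_i) = 18.58 / 1194 = 0.01557 m/day.
Q = K_eq · A · (Δh/L) = 0.01557 × 2170 × (9.27/18.58) = 16.85 m³/day.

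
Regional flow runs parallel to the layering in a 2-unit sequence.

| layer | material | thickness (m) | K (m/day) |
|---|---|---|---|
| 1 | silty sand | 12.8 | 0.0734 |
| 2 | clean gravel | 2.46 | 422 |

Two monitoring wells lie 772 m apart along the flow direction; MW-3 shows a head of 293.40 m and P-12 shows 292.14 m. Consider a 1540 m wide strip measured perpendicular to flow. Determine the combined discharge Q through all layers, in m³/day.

2610

Flow is parallel to layering, so each bed carries its own Darcy discharge and the transmissivities add.
Σ(K_i·b_i) = 0.0734×12.8 + 422×2.46 = 1039 m²/day.
Hydraulic gradient i = (293.40 − 292.14) / 772 = 1.26 / 772 = 0.001632.
Q = Σ(K_i·b_i) · W · i = 1039 × 1540 × 0.001632 = 2612 m³/day.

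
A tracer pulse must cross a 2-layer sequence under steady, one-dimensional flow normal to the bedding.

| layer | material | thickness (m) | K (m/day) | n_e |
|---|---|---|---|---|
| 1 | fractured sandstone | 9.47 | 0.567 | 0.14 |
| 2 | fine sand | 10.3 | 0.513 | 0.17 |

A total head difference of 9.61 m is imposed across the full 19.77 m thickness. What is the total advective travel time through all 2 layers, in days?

With flow normal to the layers, continuity requires the same specific discharge q through every layer.
Σ(b_i/K_i) = 9.47/0.567 + 10.3/0.513 = 36.78 d.
q = Δh / Σ(b_i/K_i) = 9.61 / 36.78 = 0.2613 m/day.
In each layer the seepage velocity is v_i = q/n_i, so the layer transit time is t_i = b_i·n_i / q:
  layer 1 (fractured sandstone): t_1 = 9.47 × 0.14 / 0.2613 = 5.074 d
  layer 2 (fine sand): t_2 = 10.3 × 0.17 / 0.2613 = 6.702 d
Total t = Σ t_i = 11.78 days.

11.8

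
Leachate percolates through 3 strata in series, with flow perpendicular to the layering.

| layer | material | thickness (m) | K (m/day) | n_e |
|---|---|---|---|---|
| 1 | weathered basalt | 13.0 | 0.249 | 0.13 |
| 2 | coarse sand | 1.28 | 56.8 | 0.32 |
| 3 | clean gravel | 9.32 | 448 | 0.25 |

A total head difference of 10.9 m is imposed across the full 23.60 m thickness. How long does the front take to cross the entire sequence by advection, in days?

With flow normal to the layers, continuity requires the same specific discharge q through every layer.
Σ(b_i/K_i) = 13.0/0.249 + 1.28/56.8 + 9.32/448 = 52.25 d.
q = Δh / Σ(b_i/K_i) = 10.9 / 52.25 = 0.2086 m/day.
In each layer the seepage velocity is v_i = q/n_i, so the layer transit time is t_i = b_i·n_i / q:
  layer 1 (weathered basalt): t_1 = 13.0 × 0.13 / 0.2086 = 8.101 d
  layer 2 (coarse sand): t_2 = 1.28 × 0.32 / 0.2086 = 1.964 d
  layer 3 (clean gravel): t_3 = 9.32 × 0.25 / 0.2086 = 11.17 d
Total t = Σ t_i = 21.23 days.

21.2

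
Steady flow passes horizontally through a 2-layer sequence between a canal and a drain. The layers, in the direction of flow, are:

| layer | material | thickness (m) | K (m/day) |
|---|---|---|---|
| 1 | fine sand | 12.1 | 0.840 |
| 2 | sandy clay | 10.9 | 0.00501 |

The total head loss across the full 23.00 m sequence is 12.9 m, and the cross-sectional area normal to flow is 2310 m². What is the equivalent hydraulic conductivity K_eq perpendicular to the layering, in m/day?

0.0105

Flow is perpendicular to layering, so the layers act in series and the equivalent K is the thickness-weighted harmonic mean.
Total thickness L = 12.1 + 10.9 = 23.00 m.
Σ(b_i/K_i) = 12.1/0.840 + 10.9/0.00501 = 2190 d.
K_eq = L / Σ(b_i/K_i) = 23.00 / 2190 = 0.01050 m/day.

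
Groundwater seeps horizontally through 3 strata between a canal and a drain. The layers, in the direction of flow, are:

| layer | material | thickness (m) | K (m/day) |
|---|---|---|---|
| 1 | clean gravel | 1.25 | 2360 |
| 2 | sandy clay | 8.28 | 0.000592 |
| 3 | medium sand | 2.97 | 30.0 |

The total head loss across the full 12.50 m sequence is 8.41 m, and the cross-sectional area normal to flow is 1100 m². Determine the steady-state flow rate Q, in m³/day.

0.661

Flow is perpendicular to layering, so the layers act in series and the equivalent K is the thickness-weighted harmonic mean.
Total thickness L = 1.25 + 8.28 + 2.97 = 12.50 m.
Σ(b_i/K_i) = 1.25/2360 + 8.28/0.000592 + 2.97/30.0 = 13987 d.
K_eq = L / Σ(b_i/K_i) = 12.50 / 13987 = 0.0008937 m/day.
Q = K_eq · A · (Δh/L) = 0.0008937 × 1100 × (8.41/12.50) = 0.6614 m³/day.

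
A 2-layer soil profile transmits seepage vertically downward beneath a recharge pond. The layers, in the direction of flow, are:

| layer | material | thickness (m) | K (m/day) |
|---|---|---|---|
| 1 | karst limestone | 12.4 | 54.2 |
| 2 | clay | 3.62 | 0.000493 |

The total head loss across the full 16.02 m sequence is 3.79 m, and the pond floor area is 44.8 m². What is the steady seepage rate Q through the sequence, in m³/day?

Flow is perpendicular to layering, so the layers act in series and the equivalent K is the thickness-weighted harmonic mean.
Total thickness L = 12.4 + 3.62 = 16.02 m.
Σ(b_i/K_i) = 12.4/54.2 + 3.62/0.000493 = 7343 d.
K_eq = L / Σ(b_i/K_i) = 16.02 / 7343 = 0.002182 m/day.
Q = K_eq · A · (Δh/L) = 0.002182 × 44.8 × (3.79/16.02) = 0.02312 m³/day.

0.0231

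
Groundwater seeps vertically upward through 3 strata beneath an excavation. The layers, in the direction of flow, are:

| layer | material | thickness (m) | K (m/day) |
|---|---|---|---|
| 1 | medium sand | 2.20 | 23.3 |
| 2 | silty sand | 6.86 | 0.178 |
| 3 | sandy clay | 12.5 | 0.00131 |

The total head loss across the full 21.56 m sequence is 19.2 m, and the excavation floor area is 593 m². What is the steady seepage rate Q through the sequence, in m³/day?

1.19

Flow is perpendicular to layering, so the layers act in series and the equivalent K is the thickness-weighted harmonic mean.
Total thickness L = 2.20 + 6.86 + 12.5 = 21.56 m.
Σ(b_i/K_i) = 2.20/23.3 + 6.86/0.178 + 12.5/0.00131 = 9581 d.
K_eq = L / Σ(b_i/K_i) = 21.56 / 9581 = 0.002250 m/day.
Q = K_eq · A · (Δh/L) = 0.002250 × 593 × (19.2/21.56) = 1.188 m³/day.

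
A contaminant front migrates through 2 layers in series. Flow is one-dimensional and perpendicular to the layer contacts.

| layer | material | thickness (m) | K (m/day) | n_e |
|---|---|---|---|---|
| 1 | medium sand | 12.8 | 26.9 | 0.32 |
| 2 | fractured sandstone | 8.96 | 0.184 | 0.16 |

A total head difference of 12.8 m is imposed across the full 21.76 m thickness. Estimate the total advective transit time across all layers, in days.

With flow normal to the layers, continuity requires the same specific discharge q through every layer.
Σ(b_i/K_i) = 12.8/26.9 + 8.96/0.184 = 49.17 d.
q = Δh / Σ(b_i/K_i) = 12.8 / 49.17 = 0.2603 m/day.
In each layer the seepage velocity is v_i = q/n_i, so the layer transit time is t_i = b_i·n_i / q:
  layer 1 (medium sand): t_1 = 12.8 × 0.32 / 0.2603 = 15.73 d
  layer 2 (fractured sandstone): t_2 = 8.96 × 0.16 / 0.2603 = 5.507 d
Total t = Σ t_i = 21.24 days.

21.2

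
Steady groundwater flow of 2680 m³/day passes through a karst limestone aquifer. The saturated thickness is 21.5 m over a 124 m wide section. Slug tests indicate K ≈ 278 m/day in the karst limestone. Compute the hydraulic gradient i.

0.00362

Cross-sectional area A = 124 × 21.5 = 2666 m².
From Q = K·A·i, i = Q / (K·A) = 2680 / (278.0 × 2666) = 0.003616.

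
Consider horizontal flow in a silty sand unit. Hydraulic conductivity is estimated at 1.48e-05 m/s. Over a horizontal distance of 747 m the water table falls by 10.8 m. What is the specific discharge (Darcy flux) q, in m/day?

Convert K: 1.48e-05 m/s × 86400 = 1.279 m/day.
Hydraulic gradient i = Δh / L = 10.8 / 747 = 0.01446.
Specific discharge q = K · i = 1.279 × 0.01446 = 0.01849 m/day.

0.0185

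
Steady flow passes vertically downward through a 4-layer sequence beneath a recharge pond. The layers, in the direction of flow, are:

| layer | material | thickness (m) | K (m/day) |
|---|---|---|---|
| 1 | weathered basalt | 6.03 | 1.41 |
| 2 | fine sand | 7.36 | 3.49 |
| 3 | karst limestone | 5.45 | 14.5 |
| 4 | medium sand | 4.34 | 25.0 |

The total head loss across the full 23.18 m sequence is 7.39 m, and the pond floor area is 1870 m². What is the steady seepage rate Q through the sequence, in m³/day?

1990

Flow is perpendicular to layering, so the layers act in series and the equivalent K is the thickness-weighted harmonic mean.
Total thickness L = 6.03 + 7.36 + 5.45 + 4.34 = 23.18 m.
Σ(b_i/K_i) = 6.03/1.41 + 7.36/3.49 + 5.45/14.5 + 4.34/25.0 = 6.935 d.
K_eq = L / Σ(b_i/K_i) = 23.18 / 6.935 = 3.342 m/day.
Q = K_eq · A · (Δh/L) = 3.342 × 1870 × (7.39/23.18) = 1993 m³/day.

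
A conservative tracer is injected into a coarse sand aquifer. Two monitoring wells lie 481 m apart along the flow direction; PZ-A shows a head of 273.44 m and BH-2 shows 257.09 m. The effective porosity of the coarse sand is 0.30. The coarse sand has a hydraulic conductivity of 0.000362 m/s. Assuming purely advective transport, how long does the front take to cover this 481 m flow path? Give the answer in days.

136

Convert K: 0.000362 m/s × 86400 = 31.28 m/day.
Hydraulic gradient i = (273.44 − 257.09) / 481 = 16.35 / 481 = 0.03399.
Darcy flux q = K · i = 31.28 × 0.03399 = 1.063 m/day.
Seepage velocity v = q / n_e = 1.063 / 0.30 = 3.544 m/day.
Travel time t = L / v = 481 / 3.544 = 135.7 days.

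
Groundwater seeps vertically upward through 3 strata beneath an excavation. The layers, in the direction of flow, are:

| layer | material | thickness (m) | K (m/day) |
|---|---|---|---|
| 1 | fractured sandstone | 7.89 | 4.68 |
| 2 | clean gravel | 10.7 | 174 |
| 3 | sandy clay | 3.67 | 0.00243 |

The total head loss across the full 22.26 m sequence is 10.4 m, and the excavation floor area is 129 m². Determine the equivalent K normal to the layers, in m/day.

Flow is perpendicular to layering, so the layers act in series and the equivalent K is the thickness-weighted harmonic mean.
Total thickness L = 7.89 + 10.7 + 3.67 = 22.26 m.
Σ(b_i/K_i) = 7.89/4.68 + 10.7/174 + 3.67/0.00243 = 1512 d.
K_eq = L / Σ(b_i/K_i) = 22.26 / 1512 = 0.01472 m/day.

0.0147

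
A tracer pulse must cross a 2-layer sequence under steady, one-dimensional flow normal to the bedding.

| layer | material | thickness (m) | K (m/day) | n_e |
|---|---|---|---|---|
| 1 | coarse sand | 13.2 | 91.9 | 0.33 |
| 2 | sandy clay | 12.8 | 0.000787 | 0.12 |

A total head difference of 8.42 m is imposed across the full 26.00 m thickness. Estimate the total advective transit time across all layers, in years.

31.2

With flow normal to the layers, continuity requires the same specific discharge q through every layer.
Σ(b_i/K_i) = 13.2/91.9 + 12.8/0.000787 = 16264 d.
q = Δh / Σ(b_i/K_i) = 8.42 / 16264 = 0.0005177 m/day.
In each layer the seepage velocity is v_i = q/n_i, so the layer transit time is t_i = b_i·n_i / q:
  layer 1 (coarse sand): t_1 = 13.2 × 0.33 / 0.0005177 = 8414 d
  layer 2 (sandy clay): t_2 = 12.8 × 0.12 / 0.0005177 = 2967 d
Total t = Σ t_i = 11381 days = 31.16 years.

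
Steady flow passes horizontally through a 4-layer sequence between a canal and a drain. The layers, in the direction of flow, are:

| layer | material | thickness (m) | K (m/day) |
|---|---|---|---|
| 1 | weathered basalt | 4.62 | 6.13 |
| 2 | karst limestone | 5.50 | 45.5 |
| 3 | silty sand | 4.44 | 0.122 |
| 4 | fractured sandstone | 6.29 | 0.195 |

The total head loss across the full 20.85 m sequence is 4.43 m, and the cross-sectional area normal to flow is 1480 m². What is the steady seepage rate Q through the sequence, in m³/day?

94.3

Flow is perpendicular to layering, so the layers act in series and the equivalent K is the thickness-weighted harmonic mean.
Total thickness L = 4.62 + 5.50 + 4.44 + 6.29 = 20.85 m.
Σ(b_i/K_i) = 4.62/6.13 + 5.50/45.5 + 4.44/0.122 + 6.29/0.195 = 69.52 d.
K_eq = L / Σ(b_i/K_i) = 20.85 / 69.52 = 0.2999 m/day.
Q = K_eq · A · (Δh/L) = 0.2999 × 1480 × (4.43/20.85) = 94.30 m³/day.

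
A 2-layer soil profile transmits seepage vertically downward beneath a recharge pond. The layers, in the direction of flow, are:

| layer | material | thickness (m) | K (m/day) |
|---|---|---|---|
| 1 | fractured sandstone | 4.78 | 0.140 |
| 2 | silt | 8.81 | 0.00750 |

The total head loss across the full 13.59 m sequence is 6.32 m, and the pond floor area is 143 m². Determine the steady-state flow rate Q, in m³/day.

0.748

Flow is perpendicular to layering, so the layers act in series and the equivalent K is the thickness-weighted harmonic mean.
Total thickness L = 4.78 + 8.81 = 13.59 m.
Σ(b_i/K_i) = 4.78/0.140 + 8.81/0.00750 = 1209 d.
K_eq = L / Σ(b_i/K_i) = 13.59 / 1209 = 0.01124 m/day.
Q = K_eq · A · (Δh/L) = 0.01124 × 143 × (6.32/13.59) = 0.7476 m³/day.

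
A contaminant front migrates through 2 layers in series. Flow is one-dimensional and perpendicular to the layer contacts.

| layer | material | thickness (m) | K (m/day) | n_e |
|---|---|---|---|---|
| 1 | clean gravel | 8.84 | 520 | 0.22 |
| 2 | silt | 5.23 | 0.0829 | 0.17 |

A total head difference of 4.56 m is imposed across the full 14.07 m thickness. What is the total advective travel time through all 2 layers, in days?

39.2

With flow normal to the layers, continuity requires the same specific discharge q through every layer.
Σ(b_i/K_i) = 8.84/520 + 5.23/0.0829 = 63.11 d.
q = Δh / Σ(b_i/K_i) = 4.56 / 63.11 = 0.07226 m/day.
In each layer the seepage velocity is v_i = q/n_i, so the layer transit time is t_i = b_i·n_i / q:
  layer 1 (clean gravel): t_1 = 8.84 × 0.22 / 0.07226 = 26.91 d
  layer 2 (silt): t_2 = 5.23 × 0.17 / 0.07226 = 12.30 d
Total t = Σ t_i = 39.22 days.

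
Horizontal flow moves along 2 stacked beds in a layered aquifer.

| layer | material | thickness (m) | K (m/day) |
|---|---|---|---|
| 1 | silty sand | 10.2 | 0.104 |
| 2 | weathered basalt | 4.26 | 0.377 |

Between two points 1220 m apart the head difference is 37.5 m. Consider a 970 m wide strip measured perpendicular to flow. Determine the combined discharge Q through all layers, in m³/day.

79.5

Flow is parallel to layering, so each bed carries its own Darcy discharge and the transmissivities add.
Σ(K_i·b_i) = 0.104×10.2 + 0.377×4.26 = 2.667 m²/day.
Hydraulic gradient i = Δh / L = 37.5 / 1220 = 0.03074.
Q = Σ(K_i·b_i) · W · i = 2.667 × 970 × 0.03074 = 79.51 m³/day.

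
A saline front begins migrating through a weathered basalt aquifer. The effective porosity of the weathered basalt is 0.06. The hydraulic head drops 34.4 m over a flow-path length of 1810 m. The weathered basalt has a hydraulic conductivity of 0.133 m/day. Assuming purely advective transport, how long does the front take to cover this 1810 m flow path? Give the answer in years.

118

Hydraulic gradient i = Δh / L = 34.4 / 1810 = 0.01901.
Darcy flux q = K · i = 0.1330 × 0.01901 = 0.002528 m/day.
Seepage velocity v = q / n_e = 0.002528 / 0.06 = 0.04213 m/day.
Travel time t = L / v = 1810 / 0.04213 = 42963 days = 117.6 years.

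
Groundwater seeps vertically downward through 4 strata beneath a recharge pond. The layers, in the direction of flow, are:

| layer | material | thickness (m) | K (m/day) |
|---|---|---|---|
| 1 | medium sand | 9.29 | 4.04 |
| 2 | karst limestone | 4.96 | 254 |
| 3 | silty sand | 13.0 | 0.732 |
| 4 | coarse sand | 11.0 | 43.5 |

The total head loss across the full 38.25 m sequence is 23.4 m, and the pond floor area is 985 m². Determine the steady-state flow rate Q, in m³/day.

1130

Flow is perpendicular to layering, so the layers act in series and the equivalent K is the thickness-weighted harmonic mean.
Total thickness L = 9.29 + 4.96 + 13.0 + 11.0 = 38.25 m.
Σ(b_i/K_i) = 9.29/4.04 + 4.96/254 + 13.0/0.732 + 11.0/43.5 = 20.33 d.
K_eq = L / Σ(b_i/K_i) = 38.25 / 20.33 = 1.881 m/day.
Q = K_eq · A · (Δh/L) = 1.881 × 985 × (23.4/38.25) = 1134 m³/day.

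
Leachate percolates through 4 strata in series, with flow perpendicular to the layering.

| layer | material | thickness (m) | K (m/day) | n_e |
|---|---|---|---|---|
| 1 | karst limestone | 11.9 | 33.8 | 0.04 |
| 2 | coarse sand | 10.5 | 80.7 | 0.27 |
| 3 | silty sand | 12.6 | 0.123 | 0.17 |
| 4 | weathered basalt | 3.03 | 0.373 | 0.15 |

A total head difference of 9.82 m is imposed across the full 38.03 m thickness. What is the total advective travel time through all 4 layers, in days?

66.8

With flow normal to the layers, continuity requires the same specific discharge q through every layer.
Σ(b_i/K_i) = 11.9/33.8 + 10.5/80.7 + 12.6/0.123 + 3.03/0.373 = 111.0 d.
q = Δh / Σ(b_i/K_i) = 9.82 / 111.0 = 0.08843 m/day.
In each layer the seepage velocity is v_i = q/n_i, so the layer transit time is t_i = b_i·n_i / q:
  layer 1 (karst limestone): t_1 = 11.9 × 0.04 / 0.08843 = 5.383 d
  layer 2 (coarse sand): t_2 = 10.5 × 0.27 / 0.08843 = 32.06 d
  layer 3 (silty sand): t_3 = 12.6 × 0.17 / 0.08843 = 24.22 d
  layer 4 (weathered basalt): t_4 = 3.03 × 0.15 / 0.08843 = 5.139 d
Total t = Σ t_i = 66.80 days.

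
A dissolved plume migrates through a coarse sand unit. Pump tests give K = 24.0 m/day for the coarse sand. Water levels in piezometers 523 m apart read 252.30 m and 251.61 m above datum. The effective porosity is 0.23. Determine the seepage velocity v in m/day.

Hydraulic gradient i = (252.30 − 251.61) / 523 = 0.69 / 523 = 0.001319.
Darcy flux q = K · i = 24.00 × 0.001319 = 0.03166 m/day.
Seepage velocity v = q / n_e = 0.03166 / 0.23 = 0.1377 m/day.

0.138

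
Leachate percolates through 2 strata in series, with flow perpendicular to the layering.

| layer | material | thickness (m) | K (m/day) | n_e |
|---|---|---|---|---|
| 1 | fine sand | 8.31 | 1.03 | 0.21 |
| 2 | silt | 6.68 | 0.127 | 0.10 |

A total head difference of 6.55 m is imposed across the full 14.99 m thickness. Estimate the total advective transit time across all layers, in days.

With flow normal to the layers, continuity requires the same specific discharge q through every layer.
Σ(b_i/K_i) = 8.31/1.03 + 6.68/0.127 = 60.67 d.
q = Δh / Σ(b_i/K_i) = 6.55 / 60.67 = 0.1080 m/day.
In each layer the seepage velocity is v_i = q/n_i, so the layer transit time is t_i = b_i·n_i / q:
  layer 1 (fine sand): t_1 = 8.31 × 0.21 / 0.1080 = 16.16 d
  layer 2 (silt): t_2 = 6.68 × 0.10 / 0.1080 = 6.187 d
Total t = Σ t_i = 22.35 days.

22.4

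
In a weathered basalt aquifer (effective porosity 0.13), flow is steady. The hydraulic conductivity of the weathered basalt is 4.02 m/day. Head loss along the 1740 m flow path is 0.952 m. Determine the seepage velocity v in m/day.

0.0169

Hydraulic gradient i = Δh / L = 0.952 / 1740 = 0.0005471.
Darcy flux q = K · i = 4.020 × 0.0005471 = 0.002199 m/day.
Seepage velocity v = q / n_e = 0.002199 / 0.13 = 0.01692 m/day.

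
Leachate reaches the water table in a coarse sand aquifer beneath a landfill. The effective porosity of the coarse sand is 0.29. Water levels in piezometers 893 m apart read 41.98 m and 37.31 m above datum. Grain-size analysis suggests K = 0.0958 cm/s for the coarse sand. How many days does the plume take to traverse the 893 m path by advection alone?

Convert K: 0.0958 cm/s × 864 = 82.77 m/day.
Hydraulic gradient i = (41.98 − 37.31) / 893 = 4.67 / 893 = 0.005230.
Darcy flux q = K · i = 82.77 × 0.005230 = 0.4329 m/day.
Seepage velocity v = q / n_e = 0.4329 / 0.29 = 1.493 m/day.
Travel time t = L / v = 893 / 1.493 = 598.3 days.

598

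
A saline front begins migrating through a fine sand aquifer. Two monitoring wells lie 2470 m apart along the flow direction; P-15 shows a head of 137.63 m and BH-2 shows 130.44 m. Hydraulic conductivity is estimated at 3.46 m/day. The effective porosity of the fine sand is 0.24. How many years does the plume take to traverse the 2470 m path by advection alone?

Hydraulic gradient i = (137.63 − 130.44) / 2470 = 7.19 / 2470 = 0.002911.
Darcy flux q = K · i = 3.460 × 0.002911 = 0.01007 m/day.
Seepage velocity v = q / n_e = 0.01007 / 0.24 = 0.04197 m/day.
Travel time t = L / v = 2470 / 0.04197 = 58857 days = 161.1 years.

161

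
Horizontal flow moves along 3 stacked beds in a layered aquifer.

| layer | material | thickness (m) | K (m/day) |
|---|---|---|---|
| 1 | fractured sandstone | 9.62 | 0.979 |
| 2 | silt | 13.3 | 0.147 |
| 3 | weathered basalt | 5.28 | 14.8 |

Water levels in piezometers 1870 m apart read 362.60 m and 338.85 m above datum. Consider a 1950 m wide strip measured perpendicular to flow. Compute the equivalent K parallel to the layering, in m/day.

3.17

Flow is parallel to layering, so each bed carries its own Darcy discharge and the transmissivities add.
Σ(K_i·b_i) = 0.979×9.62 + 0.147×13.3 + 14.8×5.28 = 89.52 m²/day.
Total thickness b = 28.20 m, so K_eq = Σ(K_i·b_i)/b = 3.174 m/day.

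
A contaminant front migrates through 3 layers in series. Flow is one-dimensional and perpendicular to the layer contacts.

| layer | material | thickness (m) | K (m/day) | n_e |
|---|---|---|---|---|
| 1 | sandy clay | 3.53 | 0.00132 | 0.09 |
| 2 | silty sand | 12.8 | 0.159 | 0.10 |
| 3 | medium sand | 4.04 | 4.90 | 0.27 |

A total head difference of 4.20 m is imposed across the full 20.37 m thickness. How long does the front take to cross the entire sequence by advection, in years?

With flow normal to the layers, continuity requires the same specific discharge q through every layer.
Σ(b_i/K_i) = 3.53/0.00132 + 12.8/0.159 + 4.04/4.90 = 2756 d.
q = Δh / Σ(b_i/K_i) = 4.20 / 2756 = 0.001524 m/day.
In each layer the seepage velocity is v_i = q/n_i, so the layer transit time is t_i = b_i·n_i / q:
  layer 1 (sandy clay): t_1 = 3.53 × 0.09 / 0.001524 = 208.4 d
  layer 2 (silty sand): t_2 = 12.8 × 0.10 / 0.001524 = 839.8 d
  layer 3 (medium sand): t_3 = 4.04 × 0.27 / 0.001524 = 715.7 d
Total t = Σ t_i = 1764 days = 4.829 years.

4.83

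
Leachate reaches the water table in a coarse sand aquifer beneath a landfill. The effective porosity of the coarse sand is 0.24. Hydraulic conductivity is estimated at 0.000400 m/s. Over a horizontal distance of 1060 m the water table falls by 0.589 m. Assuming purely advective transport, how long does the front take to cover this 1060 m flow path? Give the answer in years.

36.3

Convert K: 0.000400 m/s × 86400 = 34.56 m/day.
Hydraulic gradient i = Δh / L = 0.589 / 1060 = 0.0005557.
Darcy flux q = K · i = 34.56 × 0.0005557 = 0.01920 m/day.
Seepage velocity v = q / n_e = 0.01920 / 0.24 = 0.08002 m/day.
Travel time t = L / v = 1060 / 0.08002 = 13248 days = 36.27 years.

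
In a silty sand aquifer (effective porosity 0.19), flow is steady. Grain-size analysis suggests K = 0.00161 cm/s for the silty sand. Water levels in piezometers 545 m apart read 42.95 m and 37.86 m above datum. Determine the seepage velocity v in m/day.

0.0684

Convert K: 0.00161 cm/s × 864 = 1.391 m/day.
Hydraulic gradient i = (42.95 − 37.86) / 545 = 5.09 / 545 = 0.009339.
Darcy flux q = K · i = 1.391 × 0.009339 = 0.01299 m/day.
Seepage velocity v = q / n_e = 0.01299 / 0.19 = 0.06838 m/day.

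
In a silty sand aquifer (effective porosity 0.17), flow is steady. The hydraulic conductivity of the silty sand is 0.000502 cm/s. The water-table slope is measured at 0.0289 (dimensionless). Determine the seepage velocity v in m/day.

0.0737

Convert K: 0.000502 cm/s × 864 = 0.4337 m/day.
Hydraulic gradient i = 0.0289.
Darcy flux q = K · i = 0.4337 × 0.02890 = 0.01253 m/day.
Seepage velocity v = q / n_e = 0.01253 / 0.17 = 0.07373 m/day.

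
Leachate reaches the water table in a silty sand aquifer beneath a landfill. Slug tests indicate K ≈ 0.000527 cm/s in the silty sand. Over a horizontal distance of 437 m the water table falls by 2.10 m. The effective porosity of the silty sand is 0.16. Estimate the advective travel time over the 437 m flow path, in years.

Convert K: 0.000527 cm/s × 864 = 0.4553 m/day.
Hydraulic gradient i = Δh / L = 2.10 / 437 = 0.004805.
Darcy flux q = K · i = 0.4553 × 0.004805 = 0.002188 m/day.
Seepage velocity v = q / n_e = 0.002188 / 0.16 = 0.01368 m/day.
Travel time t = L / v = 437 / 0.01368 = 31955 days = 87.49 years.

87.5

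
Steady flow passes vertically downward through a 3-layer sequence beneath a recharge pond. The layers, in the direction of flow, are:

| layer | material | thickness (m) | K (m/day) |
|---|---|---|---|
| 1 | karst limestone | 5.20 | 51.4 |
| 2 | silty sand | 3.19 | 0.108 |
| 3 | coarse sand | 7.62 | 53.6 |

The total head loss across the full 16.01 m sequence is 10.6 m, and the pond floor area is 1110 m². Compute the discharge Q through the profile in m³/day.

Flow is perpendicular to layering, so the layers act in series and the equivalent K is the thickness-weighted harmonic mean.
Total thickness L = 5.20 + 3.19 + 7.62 = 16.01 m.
Σ(b_i/K_i) = 5.20/51.4 + 3.19/0.108 + 7.62/53.6 = 29.78 d.
K_eq = L / Σ(b_i/K_i) = 16.01 / 29.78 = 0.5376 m/day.
Q = K_eq · A · (Δh/L) = 0.5376 × 1110 × (10.6/16.01) = 395.1 m³/day.

395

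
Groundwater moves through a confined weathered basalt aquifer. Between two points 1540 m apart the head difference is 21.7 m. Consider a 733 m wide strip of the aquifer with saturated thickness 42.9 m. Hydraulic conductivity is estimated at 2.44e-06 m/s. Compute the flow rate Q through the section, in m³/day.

Convert K: 2.44e-06 m/s × 86400 = 0.2108 m/day.
Cross-sectional area A = 733 × 42.9 = 31446 m².
Hydraulic gradient i = Δh / L = 21.7 / 1540 = 0.01409.
Darcy's law: Q = K · A · i = 0.2108 × 31446 × 0.01409 = 93.41 m³/day.

93.4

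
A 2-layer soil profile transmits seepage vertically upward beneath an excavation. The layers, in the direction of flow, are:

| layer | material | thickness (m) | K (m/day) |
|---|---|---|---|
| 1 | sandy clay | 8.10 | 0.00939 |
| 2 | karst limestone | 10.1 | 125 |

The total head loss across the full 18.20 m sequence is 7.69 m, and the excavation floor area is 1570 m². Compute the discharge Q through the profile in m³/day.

Flow is perpendicular to layering, so the layers act in series and the equivalent K is the thickness-weighted harmonic mean.
Total thickness L = 8.10 + 10.1 = 18.20 m.
Σ(b_i/K_i) = 8.10/0.00939 + 10.1/125 = 862.7 d.
K_eq = L / Σ(b_i/K_i) = 18.20 / 862.7 = 0.02110 m/day.
Q = K_eq · A · (Δh/L) = 0.02110 × 1570 × (7.69/18.20) = 13.99 m³/day.

14.0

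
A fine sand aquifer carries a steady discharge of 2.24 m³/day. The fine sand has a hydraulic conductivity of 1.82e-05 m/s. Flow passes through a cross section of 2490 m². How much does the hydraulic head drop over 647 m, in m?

Convert K: 1.82e-05 m/s × 86400 = 1.572 m/day.
From Q = K·A·i, i = Q / (K·A) = 2.24 / (1.572 × 2490) = 0.0005721.
Head loss Δh = i · L = 0.0005721 × 647 = 0.3701 m.

0.370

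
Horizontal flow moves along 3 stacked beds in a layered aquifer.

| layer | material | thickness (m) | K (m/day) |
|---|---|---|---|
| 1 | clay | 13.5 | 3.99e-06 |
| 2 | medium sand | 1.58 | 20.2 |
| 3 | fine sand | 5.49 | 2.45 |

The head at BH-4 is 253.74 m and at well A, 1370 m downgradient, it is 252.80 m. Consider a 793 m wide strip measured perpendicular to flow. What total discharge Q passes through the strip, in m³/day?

Flow is parallel to layering, so each bed carries its own Darcy discharge and the transmissivities add.
Σ(K_i·b_i) = 3.99e-06×13.5 + 20.2×1.58 + 2.45×5.49 = 45.37 m²/day.
Hydraulic gradient i = (253.74 − 252.80) / 1370 = 0.94 / 1370 = 0.0006861.
Q = Σ(K_i·b_i) · W · i = 45.37 × 793 × 0.0006861 = 24.68 m³/day.

24.7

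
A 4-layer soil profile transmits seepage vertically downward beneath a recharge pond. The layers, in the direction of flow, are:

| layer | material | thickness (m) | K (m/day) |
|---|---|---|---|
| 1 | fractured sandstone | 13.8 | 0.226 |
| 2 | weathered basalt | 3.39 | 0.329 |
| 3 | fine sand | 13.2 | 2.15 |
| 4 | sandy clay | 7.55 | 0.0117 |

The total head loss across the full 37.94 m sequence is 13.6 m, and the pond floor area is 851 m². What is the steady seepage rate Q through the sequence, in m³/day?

16.0

Flow is perpendicular to layering, so the layers act in series and the equivalent K is the thickness-weighted harmonic mean.
Total thickness L = 13.8 + 3.39 + 13.2 + 7.55 = 37.94 m.
Σ(b_i/K_i) = 13.8/0.226 + 3.39/0.329 + 13.2/2.15 + 7.55/0.0117 = 722.8 d.
K_eq = L / Σ(b_i/K_i) = 37.94 / 722.8 = 0.05249 m/day.
Q = K_eq · A · (Δh/L) = 0.05249 × 851 × (13.6/37.94) = 16.01 m³/day.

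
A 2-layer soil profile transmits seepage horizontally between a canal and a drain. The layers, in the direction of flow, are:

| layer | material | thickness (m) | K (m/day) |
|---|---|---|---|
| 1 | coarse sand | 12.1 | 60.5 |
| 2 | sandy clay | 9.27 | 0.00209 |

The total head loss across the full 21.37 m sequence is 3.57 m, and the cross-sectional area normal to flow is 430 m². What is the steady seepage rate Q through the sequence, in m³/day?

Flow is perpendicular to layering, so the layers act in series and the equivalent K is the thickness-weighted harmonic mean.
Total thickness L = 12.1 + 9.27 = 21.37 m.
Σ(b_i/K_i) = 12.1/60.5 + 9.27/0.00209 = 4436 d.
K_eq = L / Σ(b_i/K_i) = 21.37 / 4436 = 0.004818 m/day.
Q = K_eq · A · (Δh/L) = 0.004818 × 430 × (3.57/21.37) = 0.3461 m³/day.

0.346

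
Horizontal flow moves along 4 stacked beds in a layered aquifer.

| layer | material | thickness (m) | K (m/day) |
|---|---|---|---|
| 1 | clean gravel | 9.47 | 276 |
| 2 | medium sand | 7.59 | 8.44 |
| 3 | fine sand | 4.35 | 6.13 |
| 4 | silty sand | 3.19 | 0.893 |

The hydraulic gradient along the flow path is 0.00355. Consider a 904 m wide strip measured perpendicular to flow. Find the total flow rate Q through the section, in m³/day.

8690

Flow is parallel to layering, so each bed carries its own Darcy discharge and the transmissivities add.
Σ(K_i·b_i) = 276×9.47 + 8.44×7.59 + 6.13×4.35 + 0.893×3.19 = 2707 m²/day.
Hydraulic gradient i = 0.00355.
Q = Σ(K_i·b_i) · W · i = 2707 × 904 × 0.003550 = 8688 m³/day.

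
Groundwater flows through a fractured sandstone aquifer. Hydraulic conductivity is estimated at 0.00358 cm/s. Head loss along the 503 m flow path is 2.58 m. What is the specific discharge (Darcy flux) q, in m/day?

Convert K: 0.00358 cm/s × 864 = 3.093 m/day.
Hydraulic gradient i = Δh / L = 2.58 / 503 = 0.005129.
Specific discharge q = K · i = 3.093 × 0.005129 = 0.01587 m/day.

0.0159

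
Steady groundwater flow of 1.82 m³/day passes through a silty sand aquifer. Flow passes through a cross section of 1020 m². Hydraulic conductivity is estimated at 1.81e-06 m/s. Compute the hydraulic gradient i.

Convert K: 1.81e-06 m/s × 86400 = 0.1564 m/day.
From Q = K·A·i, i = Q / (K·A) = 1.82 / (0.1564 × 1020) = 0.01141.

0.0114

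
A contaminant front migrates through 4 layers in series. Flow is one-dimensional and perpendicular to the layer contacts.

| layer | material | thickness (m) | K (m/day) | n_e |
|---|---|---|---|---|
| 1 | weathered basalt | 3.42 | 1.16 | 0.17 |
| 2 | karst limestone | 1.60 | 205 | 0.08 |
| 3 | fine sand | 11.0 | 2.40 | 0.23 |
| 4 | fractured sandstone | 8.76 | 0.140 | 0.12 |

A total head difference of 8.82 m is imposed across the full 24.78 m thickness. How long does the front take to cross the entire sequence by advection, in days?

34.1

With flow normal to the layers, continuity requires the same specific discharge q through every layer.
Σ(b_i/K_i) = 3.42/1.16 + 1.60/205 + 11.0/2.40 + 8.76/0.140 = 70.11 d.
q = Δh / Σ(b_i/K_i) = 8.82 / 70.11 = 0.1258 m/day.
In each layer the seepage velocity is v_i = q/n_i, so the layer transit time is t_i = b_i·n_i / q:
  layer 1 (weathered basalt): t_1 = 3.42 × 0.17 / 0.1258 = 4.622 d
  layer 2 (karst limestone): t_2 = 1.60 × 0.08 / 0.1258 = 1.017 d
  layer 3 (fine sand): t_3 = 11.0 × 0.23 / 0.1258 = 20.11 d
  layer 4 (fractured sandstone): t_4 = 8.76 × 0.12 / 0.1258 = 8.356 d
Total t = Σ t_i = 34.11 days.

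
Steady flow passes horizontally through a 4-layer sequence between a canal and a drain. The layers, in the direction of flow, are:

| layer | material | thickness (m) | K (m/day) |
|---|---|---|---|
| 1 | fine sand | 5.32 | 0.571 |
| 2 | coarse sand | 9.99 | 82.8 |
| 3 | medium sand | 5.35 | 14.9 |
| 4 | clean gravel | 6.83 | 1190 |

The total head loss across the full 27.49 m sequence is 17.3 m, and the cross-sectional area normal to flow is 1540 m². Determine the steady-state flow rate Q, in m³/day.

Flow is perpendicular to layering, so the layers act in series and the equivalent K is the thickness-weighted harmonic mean.
Total thickness L = 5.32 + 9.99 + 5.35 + 6.83 = 27.49 m.
Σ(b_i/K_i) = 5.32/0.571 + 9.99/82.8 + 5.35/14.9 + 6.83/1190 = 9.802 d.
K_eq = L / Σ(b_i/K_i) = 27.49 / 9.802 = 2.804 m/day.
Q = K_eq · A · (Δh/L) = 2.804 × 1540 × (17.3/27.49) = 2718 m³/day.

2720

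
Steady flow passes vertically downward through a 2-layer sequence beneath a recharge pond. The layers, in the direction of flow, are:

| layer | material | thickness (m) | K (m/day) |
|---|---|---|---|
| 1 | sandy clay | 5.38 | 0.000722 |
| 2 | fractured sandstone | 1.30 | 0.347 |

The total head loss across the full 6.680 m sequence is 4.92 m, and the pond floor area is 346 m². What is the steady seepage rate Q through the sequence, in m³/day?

0.228

Flow is perpendicular to layering, so the layers act in series and the equivalent K is the thickness-weighted harmonic mean.
Total thickness L = 5.38 + 1.30 = 6.680 m.
Σ(b_i/K_i) = 5.38/0.000722 + 1.30/0.347 = 7455 d.
K_eq = L / Σ(b_i/K_i) = 6.680 / 7455 = 0.0008960 m/day.
Q = K_eq · A · (Δh/L) = 0.0008960 × 346 × (4.92/6.680) = 0.2283 m³/day.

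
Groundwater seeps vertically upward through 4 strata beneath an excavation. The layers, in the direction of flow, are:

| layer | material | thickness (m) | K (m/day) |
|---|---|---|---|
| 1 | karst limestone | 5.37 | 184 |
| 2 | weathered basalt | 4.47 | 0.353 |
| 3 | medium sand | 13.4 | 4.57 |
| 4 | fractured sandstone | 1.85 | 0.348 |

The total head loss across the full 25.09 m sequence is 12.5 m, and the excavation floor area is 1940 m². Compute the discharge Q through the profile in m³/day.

Flow is perpendicular to layering, so the layers act in series and the equivalent K is the thickness-weighted harmonic mean.
Total thickness L = 5.37 + 4.47 + 13.4 + 1.85 = 25.09 m.
Σ(b_i/K_i) = 5.37/184 + 4.47/0.353 + 13.4/4.57 + 1.85/0.348 = 20.94 d.
K_eq = L / Σ(b_i/K_i) = 25.09 / 20.94 = 1.198 m/day.
Q = K_eq · A · (Δh/L) = 1.198 × 1940 × (12.5/25.09) = 1158 m³/day.

1160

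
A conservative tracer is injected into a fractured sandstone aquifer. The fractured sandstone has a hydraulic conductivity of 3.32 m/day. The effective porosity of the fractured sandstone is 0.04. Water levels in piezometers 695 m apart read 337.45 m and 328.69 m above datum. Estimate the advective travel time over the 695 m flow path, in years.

Hydraulic gradient i = (337.45 − 328.69) / 695 = 8.76 / 695 = 0.01260.
Darcy flux q = K · i = 3.320 × 0.01260 = 0.04185 m/day.
Seepage velocity v = q / n_e = 0.04185 / 0.04 = 1.046 m/day.
Travel time t = L / v = 695 / 1.046 = 664.3 days = 1.819 years.

1.82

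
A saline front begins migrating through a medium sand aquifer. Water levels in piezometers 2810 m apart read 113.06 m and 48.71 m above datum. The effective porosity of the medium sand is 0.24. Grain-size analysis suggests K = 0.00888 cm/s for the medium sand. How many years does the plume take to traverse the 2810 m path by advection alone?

Convert K: 0.00888 cm/s × 864 = 7.672 m/day.
Hydraulic gradient i = (113.06 − 48.71) / 2810 = 64.35 / 2810 = 0.02290.
Darcy flux q = K · i = 7.672 × 0.02290 = 0.1757 m/day.
Seepage velocity v = q / n_e = 0.1757 / 0.24 = 0.7321 m/day.
Travel time t = L / v = 2810 / 0.7321 = 3838 days = 10.51 years.

10.5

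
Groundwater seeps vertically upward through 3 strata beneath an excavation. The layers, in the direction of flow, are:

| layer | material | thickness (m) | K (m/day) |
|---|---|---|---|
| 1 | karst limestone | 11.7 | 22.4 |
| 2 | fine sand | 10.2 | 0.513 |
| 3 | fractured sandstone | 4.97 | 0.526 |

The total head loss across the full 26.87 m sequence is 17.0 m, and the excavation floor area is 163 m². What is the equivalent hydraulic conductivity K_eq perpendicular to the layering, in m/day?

Flow is perpendicular to layering, so the layers act in series and the equivalent K is the thickness-weighted harmonic mean.
Total thickness L = 11.7 + 10.2 + 4.97 = 26.87 m.
Σ(b_i/K_i) = 11.7/22.4 + 10.2/0.513 + 4.97/0.526 = 29.85 d.
K_eq = L / Σ(b_i/K_i) = 26.87 / 29.85 = 0.9000 m/day.

0.900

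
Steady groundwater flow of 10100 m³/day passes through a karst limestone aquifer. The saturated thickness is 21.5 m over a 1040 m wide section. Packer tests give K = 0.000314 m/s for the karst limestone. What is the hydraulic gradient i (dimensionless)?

0.0166

Convert K: 0.000314 m/s × 86400 = 27.13 m/day.
Cross-sectional area A = 1040 × 21.5 = 22360 m².
From Q = K·A·i, i = Q / (K·A) = 10100 / (27.13 × 22360) = 0.01665.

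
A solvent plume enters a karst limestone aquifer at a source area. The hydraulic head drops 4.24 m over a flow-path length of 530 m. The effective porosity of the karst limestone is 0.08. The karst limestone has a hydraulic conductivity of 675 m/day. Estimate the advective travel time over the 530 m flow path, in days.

Hydraulic gradient i = Δh / L = 4.24 / 530 = 0.008000.
Darcy flux q = K · i = 675.0 × 0.008000 = 5.400 m/day.
Seepage velocity v = q / n_e = 5.400 / 0.08 = 67.50 m/day.
Travel time t = L / v = 530 / 67.50 = 7.852 days.

7.85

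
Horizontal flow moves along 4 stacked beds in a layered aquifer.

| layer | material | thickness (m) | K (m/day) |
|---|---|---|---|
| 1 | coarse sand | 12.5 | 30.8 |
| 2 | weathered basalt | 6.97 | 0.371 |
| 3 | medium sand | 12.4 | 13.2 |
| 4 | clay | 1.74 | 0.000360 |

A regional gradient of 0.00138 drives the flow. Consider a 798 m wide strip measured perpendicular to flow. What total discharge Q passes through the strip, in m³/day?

Flow is parallel to layering, so each bed carries its own Darcy discharge and the transmissivities add.
Σ(K_i·b_i) = 30.8×12.5 + 0.371×6.97 + 13.2×12.4 + 0.000360×1.74 = 551.3 m²/day.
Hydraulic gradient i = 0.00138.
Q = Σ(K_i·b_i) · W · i = 551.3 × 798 × 0.001380 = 607.1 m³/day.

607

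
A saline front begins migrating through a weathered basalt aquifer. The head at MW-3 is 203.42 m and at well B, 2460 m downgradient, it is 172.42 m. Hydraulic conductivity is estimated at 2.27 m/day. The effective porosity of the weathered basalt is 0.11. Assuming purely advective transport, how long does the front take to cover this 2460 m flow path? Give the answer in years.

25.9

Hydraulic gradient i = (203.42 − 172.42) / 2460 = 31 / 2460 = 0.01260.
Darcy flux q = K · i = 2.270 × 0.01260 = 0.02861 m/day.
Seepage velocity v = q / n_e = 0.02861 / 0.11 = 0.2601 m/day.
Travel time t = L / v = 2460 / 0.2601 = 9460 days = 25.90 years.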